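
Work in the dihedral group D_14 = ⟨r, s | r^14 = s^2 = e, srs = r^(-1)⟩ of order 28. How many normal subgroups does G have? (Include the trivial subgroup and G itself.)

7

G has 28 subgroups. Checking conjugation-invariance by order — order 1: 1/1 normal; order 2: 1/15 normal; order 4: 0/7 normal; order 7: 1/1 normal; order 14: 3/3 normal; order 28: 1/1 normal.
Total normal subgroups: 7.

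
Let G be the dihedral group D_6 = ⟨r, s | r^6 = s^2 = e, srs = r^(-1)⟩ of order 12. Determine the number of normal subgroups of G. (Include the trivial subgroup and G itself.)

G has 16 subgroups. Checking conjugation-invariance by order — order 1: 1/1 normal; order 2: 1/7 normal; order 3: 1/1 normal; order 4: 0/3 normal; order 6: 3/3 normal; order 12: 1/1 normal.
Total normal subgroups: 7.

7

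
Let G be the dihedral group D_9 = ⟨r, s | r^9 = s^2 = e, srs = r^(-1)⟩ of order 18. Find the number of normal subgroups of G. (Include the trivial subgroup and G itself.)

4

G has 16 subgroups. Checking conjugation-invariance by order — order 1: 1/1 normal; order 2: 0/9 normal; order 3: 1/1 normal; order 6: 0/3 normal; order 9: 1/1 normal; order 18: 1/1 normal.
Total normal subgroups: 4.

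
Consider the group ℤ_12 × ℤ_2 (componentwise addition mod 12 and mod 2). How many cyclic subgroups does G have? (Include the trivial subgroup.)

A cyclic subgroup of order d is generated by each of its φ(d) elements of order d, so the cyclic subgroups of order d number (#elements of order d)/φ(d).
Cyclic subgroups by order — order 1: 1; order 2: 3; order 3: 1; order 4: 2; order 6: 3; order 12: 2.
Total: 12.

12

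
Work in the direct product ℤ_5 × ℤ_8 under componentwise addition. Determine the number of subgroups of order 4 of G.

1

|G| = 40 and 4 | 40, so subgroups of order 4 are possible by Lagrange.
The subgroups of order 4 are: {(0,0), (0,2), (0,4), (0,6)}.
So G has 1 subgroup of order 4.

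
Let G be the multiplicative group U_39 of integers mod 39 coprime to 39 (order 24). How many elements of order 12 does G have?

8

The elements of order 12 are: 2, 7, 11, 19, 20, 28, 32, 37.
That's 8.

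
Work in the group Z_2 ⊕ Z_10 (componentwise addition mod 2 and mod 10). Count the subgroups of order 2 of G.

3

|G| = 20 and 2 | 20, so subgroups of order 2 are possible by Lagrange.
The subgroups of order 2 are: {(0,0), (0,5)}; {(0,0), (1,0)}; {(0,0), (1,5)}.
So G has 3 subgroups of order 2.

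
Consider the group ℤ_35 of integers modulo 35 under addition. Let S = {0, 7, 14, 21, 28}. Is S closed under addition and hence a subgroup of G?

Yes

|S| = 5 divides |G| = 35, consistent with Lagrange.
S contains the identity, every element's inverse is in S, and S is closed under +: it is a subgroup.
In fact S = ⟨21⟩.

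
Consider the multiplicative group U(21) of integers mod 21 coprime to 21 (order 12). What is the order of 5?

6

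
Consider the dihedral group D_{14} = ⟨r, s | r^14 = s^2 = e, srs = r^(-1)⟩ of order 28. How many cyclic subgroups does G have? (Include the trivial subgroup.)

18

Each element a generates a cyclic subgroup ⟨a⟩; distinct elements may generate the same one (a cyclic group of order d has φ(d) generators).
Cyclic subgroups by order — order 1: 1; order 2: 15; order 7: 1; order 14: 1.
Total: 18.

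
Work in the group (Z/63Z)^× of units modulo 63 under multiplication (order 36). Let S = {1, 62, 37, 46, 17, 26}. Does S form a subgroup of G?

|S| = 6 divides |G| = 36, consistent with Lagrange.
S contains the identity, every element's inverse is in S, and S is closed under ·: it is a subgroup.
In fact S = ⟨17⟩.

Yes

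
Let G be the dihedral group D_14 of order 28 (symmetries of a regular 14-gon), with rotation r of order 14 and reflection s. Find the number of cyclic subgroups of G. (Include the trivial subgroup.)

18

Each element a generates a cyclic subgroup ⟨a⟩; distinct elements may generate the same one (a cyclic group of order d has φ(d) generators).
Cyclic subgroups by order — order 1: 1; order 2: 15; order 7: 1; order 14: 1.
Total: 18.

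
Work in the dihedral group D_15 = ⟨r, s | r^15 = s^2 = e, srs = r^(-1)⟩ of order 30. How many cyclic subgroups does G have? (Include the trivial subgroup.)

A cyclic subgroup of order d is generated by each of its φ(d) elements of order d, so the cyclic subgroups of order d number (#elements of order d)/φ(d).
Cyclic subgroups by order — order 1: 1; order 2: 15; order 3: 1; order 5: 1; order 15: 1.
Total: 19.

19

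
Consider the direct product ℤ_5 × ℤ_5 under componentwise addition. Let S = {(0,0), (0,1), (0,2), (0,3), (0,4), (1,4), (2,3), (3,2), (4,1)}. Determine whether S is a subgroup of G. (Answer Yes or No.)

No

|S| = 9 does not divide |G| = 25, so by Lagrange S is not a subgroup.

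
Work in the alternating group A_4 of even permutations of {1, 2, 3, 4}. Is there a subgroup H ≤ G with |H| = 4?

Yes

4 | 12. A subgroup of order 4 is {e, (1 2)(3 4), (1 3)(2 4), (1 4)(2 3)}.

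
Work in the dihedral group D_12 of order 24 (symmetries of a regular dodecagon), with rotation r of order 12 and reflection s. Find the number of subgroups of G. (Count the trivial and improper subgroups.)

34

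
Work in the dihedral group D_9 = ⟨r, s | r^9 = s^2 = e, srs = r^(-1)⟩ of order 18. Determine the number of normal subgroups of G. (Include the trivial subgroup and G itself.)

4

G has 16 subgroups. Checking conjugation-invariance by order — order 1: 1/1 normal; order 2: 0/9 normal; order 3: 1/1 normal; order 6: 0/3 normal; order 9: 1/1 normal; order 18: 1/1 normal.
Total normal subgroups: 4.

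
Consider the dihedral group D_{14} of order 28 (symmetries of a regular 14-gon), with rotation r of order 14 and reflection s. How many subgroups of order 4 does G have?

7

|G| = 28 and 4 | 28, so subgroups of order 4 are possible by Lagrange.
The subgroups of order 4 are: {e, r^7, r^3s, r^10s}; {e, r^7, r^4s, r^11s}; {e, r^7, r^5s, r^12s}; {e, r^7, r^6s, r^13s}; … (7 in all).
So G has 7 subgroups of order 4.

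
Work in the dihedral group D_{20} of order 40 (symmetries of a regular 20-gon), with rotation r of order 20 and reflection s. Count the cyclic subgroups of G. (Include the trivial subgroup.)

Each element a generates a cyclic subgroup ⟨a⟩; distinct elements may generate the same one (a cyclic group of order d has φ(d) generators).
Cyclic subgroups by order — order 1: 1; order 2: 21; order 4: 1; order 5: 1; order 10: 1; order 20: 1.
Total: 26.

26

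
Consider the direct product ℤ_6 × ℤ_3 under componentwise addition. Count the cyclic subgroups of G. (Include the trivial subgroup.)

10

Each element a generates a cyclic subgroup ⟨a⟩; distinct elements may generate the same one (a cyclic group of order d has φ(d) generators).
Cyclic subgroups by order — order 1: 1; order 2: 1; order 3: 4; order 6: 4.
Total: 10.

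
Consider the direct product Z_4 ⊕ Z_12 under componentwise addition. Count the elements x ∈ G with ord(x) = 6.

6

An element (a,b) has order lcm(ord(a), ord(b)); count pairs with lcm equal to 6.
Enumerating gives 6 such elements.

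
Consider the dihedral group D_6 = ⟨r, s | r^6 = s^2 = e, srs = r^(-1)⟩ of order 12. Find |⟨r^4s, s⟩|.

|⟨r^4s⟩| = 2 and |⟨s⟩| = 2, so |H| is a multiple of lcm(2, 2) = 2 and divides |G| = 12.
Closing under the operation: H = {e, r^2, r^4, s, r^2s, r^4s}, so |H| = 6.

6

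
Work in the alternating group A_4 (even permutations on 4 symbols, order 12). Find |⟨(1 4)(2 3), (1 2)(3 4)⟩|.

|⟨(1 4)(2 3)⟩| = 2 and |⟨(1 2)(3 4)⟩| = 2, so |H| is a multiple of lcm(2, 2) = 2 and divides |G| = 12.
Closing under the operation: H = {e, (1 2)(3 4), (1 3)(2 4), (1 4)(2 3)}, so |H| = 4.

4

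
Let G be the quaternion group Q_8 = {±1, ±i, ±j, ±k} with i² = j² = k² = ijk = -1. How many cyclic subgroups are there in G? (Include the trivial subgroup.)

5

A cyclic subgroup of order d is generated by each of its φ(d) elements of order d, so the cyclic subgroups of order d number (#elements of order d)/φ(d).
Cyclic subgroups by order — order 1: 1; order 2: 1; order 4: 3.
Total: 5.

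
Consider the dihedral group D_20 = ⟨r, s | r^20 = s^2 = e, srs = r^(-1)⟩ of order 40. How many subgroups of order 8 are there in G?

5

|G| = 40 and 8 | 40, so subgroups of order 8 are possible by Lagrange.
The subgroups of order 8 are: {e, r^5, r^10, r^15, s, r^5s, r^10s, r^15s}; {e, r^5, r^10, r^15, rs, r^6s, r^11s, r^16s}; {e, r^5, r^10, r^15, r^2s, r^7s, r^12s, r^17s}; {e, r^5, r^10, r^15, r^3s, r^8s, r^13s, r^18s}; … (5 in all).
So G has 5 subgroups of order 8.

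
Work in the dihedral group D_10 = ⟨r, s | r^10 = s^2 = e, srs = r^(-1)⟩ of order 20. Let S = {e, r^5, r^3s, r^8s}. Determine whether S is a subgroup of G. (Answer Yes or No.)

|S| = 4 divides |G| = 20, consistent with Lagrange.
S contains the identity, every element's inverse is in S, and S is closed under ·: it is a subgroup.

Yes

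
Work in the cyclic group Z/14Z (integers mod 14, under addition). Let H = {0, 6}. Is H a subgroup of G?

No

6 ∈ H but its inverse 8 ∉ H, so H is not a subgroup.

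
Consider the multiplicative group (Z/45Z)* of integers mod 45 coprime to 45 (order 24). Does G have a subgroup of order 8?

8 | 24. A subgroup of order 8 is {1, 8, 17, 19, 26, 28, 37, 44}.

Yes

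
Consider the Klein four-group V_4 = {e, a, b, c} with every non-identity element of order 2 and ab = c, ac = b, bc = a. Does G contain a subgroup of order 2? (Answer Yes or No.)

2 | 4. A subgroup of order 2 is {e, a}.

Yes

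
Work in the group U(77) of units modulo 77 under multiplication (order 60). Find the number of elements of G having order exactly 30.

Enumerating element orders in G gives 24 elements of order 30.

24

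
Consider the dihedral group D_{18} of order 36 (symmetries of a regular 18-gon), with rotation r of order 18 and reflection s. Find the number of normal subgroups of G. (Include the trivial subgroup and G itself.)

9

G has 45 subgroups. Checking conjugation-invariance by order — order 1: 1/1 normal; order 2: 1/19 normal; order 3: 1/1 normal; order 4: 0/9 normal; order 6: 1/7 normal; order 9: 1/1 normal; order 12: 0/3 normal; order 18: 3/3 normal; order 36: 1/1 normal.
Total normal subgroups: 9.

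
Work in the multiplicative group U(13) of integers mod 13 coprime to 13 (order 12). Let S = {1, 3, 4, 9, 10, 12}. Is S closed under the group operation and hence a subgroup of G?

Yes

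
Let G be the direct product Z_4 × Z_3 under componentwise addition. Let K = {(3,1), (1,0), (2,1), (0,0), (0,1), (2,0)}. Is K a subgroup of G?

(0,1) ∈ K but its inverse (0,2) ∉ K, so K is not a subgroup.

No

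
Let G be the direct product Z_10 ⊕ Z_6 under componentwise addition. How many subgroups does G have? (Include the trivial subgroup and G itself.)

|G| = 60, so by Lagrange every subgroup order divides 60. Divisors: 1, 2, 3, 4, 5, 6, 10, 12, 15, 20, 30, 60.
Subgroups by order — order 1: 1; order 2: 3; order 3: 1; order 4: 1; order 5: 1; order 6: 3; order 10: 3; order 12: 1; order 15: 1; order 20: 1; order 30: 3; order 60: 1.
Total: 1 + 3 + 1 + 1 + 1 + 3 + 3 + 1 + 1 + 1 + 3 + 1 = 20.

20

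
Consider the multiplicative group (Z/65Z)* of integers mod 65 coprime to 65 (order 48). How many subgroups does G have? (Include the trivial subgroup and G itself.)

|G| = 48, so by Lagrange every subgroup order divides 48. Divisors: 1, 2, 3, 4, 6, 8, 12, 16, 24, 48.
Subgroups by order — order 1: 1; order 2: 3; order 3: 1; order 4: 7; order 6: 3; order 8: 3; order 12: 7; order 16: 1; order 24: 3; order 48: 1.
Total: 1 + 3 + 1 + 7 + 3 + 3 + 7 + 1 + 3 + 1 = 30.

30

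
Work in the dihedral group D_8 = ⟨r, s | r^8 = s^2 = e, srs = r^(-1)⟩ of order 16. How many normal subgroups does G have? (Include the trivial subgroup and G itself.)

G has 19 subgroups. Checking conjugation-invariance by order — order 1: 1/1 normal; order 2: 1/9 normal; order 4: 1/5 normal; order 8: 3/3 normal; order 16: 1/1 normal.
Total normal subgroups: 7.

7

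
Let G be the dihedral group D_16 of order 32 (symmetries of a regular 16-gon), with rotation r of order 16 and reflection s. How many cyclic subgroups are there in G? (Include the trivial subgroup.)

21

A cyclic subgroup of order d is generated by each of its φ(d) elements of order d, so the cyclic subgroups of order d number (#elements of order d)/φ(d).
Cyclic subgroups by order — order 1: 1; order 2: 17; order 4: 1; order 8: 1; order 16: 1.
Total: 21.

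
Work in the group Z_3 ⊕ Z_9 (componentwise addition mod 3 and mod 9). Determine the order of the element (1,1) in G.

9

The order of (1,1) in Z_3 × Z_9 is lcm(ord(1) in Z_3, ord(1) in Z_9).
ord(1) = 3 and ord(1) = 9, so |⟨(1,1)⟩| = lcm(3, 9) = 9.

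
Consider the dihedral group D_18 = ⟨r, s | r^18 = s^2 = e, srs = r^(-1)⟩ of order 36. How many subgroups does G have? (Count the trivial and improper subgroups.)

45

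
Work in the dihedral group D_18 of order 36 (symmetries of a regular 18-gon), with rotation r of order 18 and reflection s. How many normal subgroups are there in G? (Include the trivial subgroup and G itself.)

G has 45 subgroups. Checking conjugation-invariance by order — order 1: 1/1 normal; order 2: 1/19 normal; order 3: 1/1 normal; order 4: 0/9 normal; order 6: 1/7 normal; order 9: 1/1 normal; order 12: 0/3 normal; order 18: 3/3 normal; order 36: 1/1 normal.
Total normal subgroups: 9.

9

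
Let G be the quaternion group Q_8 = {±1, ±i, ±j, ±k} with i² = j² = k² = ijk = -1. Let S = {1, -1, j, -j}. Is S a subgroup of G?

Yes

|S| = 4 divides |G| = 8, consistent with Lagrange.
S contains the identity, every element's inverse is in S, and S is closed under ·: it is a subgroup.
In fact S = ⟨j⟩.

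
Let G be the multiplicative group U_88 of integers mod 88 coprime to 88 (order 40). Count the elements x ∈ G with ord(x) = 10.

Enumerating element orders in G gives 28 elements of order 10.

28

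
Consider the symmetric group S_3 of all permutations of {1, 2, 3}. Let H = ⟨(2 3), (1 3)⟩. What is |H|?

|⟨(2 3)⟩| = 2 and |⟨(1 3)⟩| = 2, so |H| is a multiple of lcm(2, 2) = 2 and divides |G| = 6.
Closing {(2 3), (1 3)} under the group operation gives all of G, so |H| = 6.

6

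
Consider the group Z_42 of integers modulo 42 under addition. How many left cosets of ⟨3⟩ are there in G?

3

|⟨3⟩| = 14 and |G| = 42.
By Lagrange, [G : H] = |G|/|H| = 42/14 = 3.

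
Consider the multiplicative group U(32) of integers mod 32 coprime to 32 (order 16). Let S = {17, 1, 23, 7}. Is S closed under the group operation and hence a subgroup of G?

Yes

|S| = 4 divides |G| = 16, consistent with Lagrange.
S contains the identity, every element's inverse is in S, and S is closed under ·: it is a subgroup.
In fact S = ⟨23⟩.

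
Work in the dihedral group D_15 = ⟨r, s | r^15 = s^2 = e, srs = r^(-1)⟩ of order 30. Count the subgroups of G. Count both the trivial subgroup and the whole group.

28

|G| = 30, so by Lagrange every subgroup order divides 30. Divisors: 1, 2, 3, 5, 6, 10, 15, 30.
Subgroups by order — order 1: 1; order 2: 15; order 3: 1; order 5: 1; order 6: 5; order 10: 3; order 15: 1; order 30: 1.
Total: 1 + 15 + 1 + 1 + 5 + 3 + 1 + 1 = 28.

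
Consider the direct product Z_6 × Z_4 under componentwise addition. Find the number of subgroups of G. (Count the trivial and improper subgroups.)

16

|G| = 24, so by Lagrange every subgroup order divides 24. Divisors: 1, 2, 3, 4, 6, 8, 12, 24.
Subgroups by order — order 1: 1; order 2: 3; order 3: 1; order 4: 3; order 6: 3; order 8: 1; order 12: 3; order 24: 1.
Total: 1 + 3 + 1 + 3 + 3 + 1 + 3 + 1 = 16.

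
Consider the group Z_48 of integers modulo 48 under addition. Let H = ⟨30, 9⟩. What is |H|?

16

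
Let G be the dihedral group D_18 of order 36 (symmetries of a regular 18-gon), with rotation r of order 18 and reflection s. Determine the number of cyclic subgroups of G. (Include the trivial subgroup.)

24

A cyclic subgroup of order d is generated by each of its φ(d) elements of order d, so the cyclic subgroups of order d number (#elements of order d)/φ(d).
Cyclic subgroups by order — order 1: 1; order 2: 19; order 3: 1; order 6: 1; order 9: 1; order 18: 1.
Total: 24.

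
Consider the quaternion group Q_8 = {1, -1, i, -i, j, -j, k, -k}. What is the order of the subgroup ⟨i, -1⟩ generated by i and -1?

4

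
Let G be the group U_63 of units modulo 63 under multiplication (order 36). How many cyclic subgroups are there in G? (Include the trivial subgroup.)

Group the elements of G by the cyclic subgroup they generate; each cyclic subgroup of order d accounts for φ(d) elements.
Cyclic subgroups by order — order 1: 1; order 2: 3; order 3: 4; order 6: 12.
Total: 20.

20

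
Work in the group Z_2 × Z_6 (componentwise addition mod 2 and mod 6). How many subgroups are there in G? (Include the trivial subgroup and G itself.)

|G| = 12, so by Lagrange every subgroup order divides 12. Divisors: 1, 2, 3, 4, 6, 12.
Subgroups by order — order 1: 1; order 2: 3; order 3: 1; order 4: 1; order 6: 3; order 12: 1.
Total: 1 + 3 + 1 + 1 + 3 + 1 = 10.

10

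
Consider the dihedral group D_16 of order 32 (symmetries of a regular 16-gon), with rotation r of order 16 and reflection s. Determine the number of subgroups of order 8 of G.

|G| = 32 and 8 | 32, so subgroups of order 8 are possible by Lagrange.
The subgroups of order 8 are: {e, r^2, r^4, r^6, r^8, r^10, r^12, r^14}; {e, r^4, r^8, r^12, r^2s, r^6s, r^10s, r^14s}; {e, r^4, r^8, r^12, r^3s, r^7s, r^11s, r^15s}; {e, r^4, r^8, r^12, s, r^4s, r^8s, r^12s}; … (5 in all).
So G has 5 subgroups of order 8.

5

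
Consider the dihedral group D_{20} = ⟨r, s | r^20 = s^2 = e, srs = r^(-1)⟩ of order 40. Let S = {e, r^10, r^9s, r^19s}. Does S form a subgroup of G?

|S| = 4 divides |G| = 40, consistent with Lagrange.
S contains the identity, every element's inverse is in S, and S is closed under ·: it is a subgroup.

Yes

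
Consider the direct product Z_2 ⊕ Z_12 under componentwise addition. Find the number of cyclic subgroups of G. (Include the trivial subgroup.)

12

Group the elements of G by the cyclic subgroup they generate; each cyclic subgroup of order d accounts for φ(d) elements.
Cyclic subgroups by order — order 1: 1; order 2: 3; order 3: 1; order 4: 2; order 6: 3; order 12: 2.
Total: 12.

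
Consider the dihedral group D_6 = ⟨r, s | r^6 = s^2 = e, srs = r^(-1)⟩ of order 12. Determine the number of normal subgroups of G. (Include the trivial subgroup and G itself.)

G has 16 subgroups. Checking conjugation-invariance by order — order 1: 1/1 normal; order 2: 1/7 normal; order 3: 1/1 normal; order 4: 0/3 normal; order 6: 3/3 normal; order 12: 1/1 normal.
Total normal subgroups: 7.

7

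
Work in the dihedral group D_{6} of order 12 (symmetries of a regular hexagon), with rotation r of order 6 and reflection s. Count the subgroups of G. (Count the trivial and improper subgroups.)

|G| = 12, so by Lagrange every subgroup order divides 12. Divisors: 1, 2, 3, 4, 6, 12.
Subgroups by order — order 1: 1; order 2: 7; order 3: 1; order 4: 3; order 6: 3; order 12: 1.
Total: 1 + 7 + 1 + 3 + 3 + 1 = 16.

16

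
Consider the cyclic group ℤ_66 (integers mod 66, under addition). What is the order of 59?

In ℤ_66, the order of an element a is n/gcd(a, n).
gcd(59, 66) = 1, so |⟨59⟩| = 66/1 = 66.

66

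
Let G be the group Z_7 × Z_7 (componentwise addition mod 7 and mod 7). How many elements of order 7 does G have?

48

An element (a,b) has order lcm(ord(a), ord(b)); count pairs with lcm equal to 7.
Enumerating gives 48 such elements.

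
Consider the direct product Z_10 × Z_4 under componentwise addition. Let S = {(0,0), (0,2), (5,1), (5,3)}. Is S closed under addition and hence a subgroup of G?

Yes

|S| = 4 divides |G| = 40, consistent with Lagrange.
S contains the identity, every element's inverse is in S, and S is closed under +: it is a subgroup.
In fact S = ⟨(5,3)⟩.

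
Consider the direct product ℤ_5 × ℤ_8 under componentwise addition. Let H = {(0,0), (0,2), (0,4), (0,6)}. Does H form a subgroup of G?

Yes

|H| = 4 divides |G| = 40, consistent with Lagrange.
H contains the identity, every element's inverse is in H, and H is closed under +: it is a subgroup.
In fact H = ⟨(0,2)⟩.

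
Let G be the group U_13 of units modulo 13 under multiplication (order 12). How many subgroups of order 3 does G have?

1

|G| = 12 and 3 | 12, so subgroups of order 3 are possible by Lagrange.
The subgroups of order 3 are: {1, 3, 9}.
So G has 1 subgroup of order 3.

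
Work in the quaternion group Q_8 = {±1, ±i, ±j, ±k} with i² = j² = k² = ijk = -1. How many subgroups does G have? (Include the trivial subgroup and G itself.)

|G| = 8, so by Lagrange every subgroup order divides 8. Divisors: 1, 2, 4, 8.
Subgroups by order — order 1: 1; order 2: 1; order 4: 3; order 8: 1.
Total: 1 + 1 + 3 + 1 = 6.

6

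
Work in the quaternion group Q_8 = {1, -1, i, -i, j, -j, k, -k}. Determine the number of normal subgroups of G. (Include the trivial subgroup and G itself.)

6

G has 6 subgroups. Checking conjugation-invariance by order — order 1: 1/1 normal; order 2: 1/1 normal; order 4: 3/3 normal; order 8: 1/1 normal.
Total normal subgroups: 6.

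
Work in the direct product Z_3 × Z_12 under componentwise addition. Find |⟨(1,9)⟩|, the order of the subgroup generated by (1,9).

12

The order of (1,9) in Z_3 × Z_12 is lcm(ord(1) in Z_3, ord(9) in Z_12).
ord(1) = 3 and ord(9) = 4, so |⟨(1,9)⟩| = lcm(3, 4) = 12.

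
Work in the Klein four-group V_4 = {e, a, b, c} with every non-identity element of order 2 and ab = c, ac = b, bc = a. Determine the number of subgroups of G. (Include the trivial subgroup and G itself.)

5

|G| = 4, so by Lagrange every subgroup order divides 4. Divisors: 1, 2, 4.
Subgroups by order — order 1: 1; order 2: 3; order 4: 1.
Total: 1 + 3 + 1 = 5.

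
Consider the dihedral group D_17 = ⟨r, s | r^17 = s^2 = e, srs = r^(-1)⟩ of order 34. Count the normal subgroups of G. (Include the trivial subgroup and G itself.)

G has 20 subgroups. Checking conjugation-invariance by order — order 1: 1/1 normal; order 2: 0/17 normal; order 17: 1/1 normal; order 34: 1/1 normal.
Total normal subgroups: 3.

3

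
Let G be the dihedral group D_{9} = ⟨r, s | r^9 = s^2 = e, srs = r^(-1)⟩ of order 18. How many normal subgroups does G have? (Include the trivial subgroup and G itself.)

G has 16 subgroups. Checking conjugation-invariance by order — order 1: 1/1 normal; order 2: 0/9 normal; order 3: 1/1 normal; order 6: 0/3 normal; order 9: 1/1 normal; order 18: 1/1 normal.
Total normal subgroups: 4.

4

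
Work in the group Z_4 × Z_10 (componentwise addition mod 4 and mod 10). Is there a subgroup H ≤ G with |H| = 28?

28 does not divide |G| = 40, so by Lagrange no subgroup of order 28 exists.

No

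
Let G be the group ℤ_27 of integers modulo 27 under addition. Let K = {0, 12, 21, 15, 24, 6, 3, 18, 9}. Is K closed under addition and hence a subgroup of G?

|K| = 9 divides |G| = 27, consistent with Lagrange.
K contains the identity, every element's inverse is in K, and K is closed under +: it is a subgroup.
In fact K = ⟨3⟩.

Yes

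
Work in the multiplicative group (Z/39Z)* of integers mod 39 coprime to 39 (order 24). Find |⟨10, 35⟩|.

12

|⟨10⟩| = 6 and |⟨35⟩| = 6, so |H| is a multiple of lcm(6, 6) = 6 and divides |G| = 24.
Closing under the operation: H = {1, 4, 10, 14, 16, 17, 22, 23, 25, 29, 35, 38}, so |H| = 12.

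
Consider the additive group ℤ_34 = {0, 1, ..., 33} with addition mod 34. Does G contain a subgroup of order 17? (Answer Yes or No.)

17 | 34. A subgroup of order 17 is {0, 2, 4, 6, 8, 10, 12, 14, 16, 18, 20, 22, 24, 26, 28, 30, 32}.

Yes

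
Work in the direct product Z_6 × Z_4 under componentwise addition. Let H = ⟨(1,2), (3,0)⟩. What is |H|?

12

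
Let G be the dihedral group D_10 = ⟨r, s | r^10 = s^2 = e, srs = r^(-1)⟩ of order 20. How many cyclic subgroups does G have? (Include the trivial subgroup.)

Each element a generates a cyclic subgroup ⟨a⟩; distinct elements may generate the same one (a cyclic group of order d has φ(d) generators).
Cyclic subgroups by order — order 1: 1; order 2: 11; order 5: 1; order 10: 1.
Total: 14.

14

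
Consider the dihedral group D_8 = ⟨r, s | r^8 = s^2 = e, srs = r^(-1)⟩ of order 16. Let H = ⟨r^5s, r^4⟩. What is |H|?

4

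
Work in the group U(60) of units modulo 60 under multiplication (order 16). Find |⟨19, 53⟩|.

8

|⟨19⟩| = 2 and |⟨53⟩| = 4, so |H| is a multiple of lcm(2, 4) = 4 and divides |G| = 16.
Closing under the operation: H = {1, 17, 19, 23, 31, 47, 49, 53}, so |H| = 8.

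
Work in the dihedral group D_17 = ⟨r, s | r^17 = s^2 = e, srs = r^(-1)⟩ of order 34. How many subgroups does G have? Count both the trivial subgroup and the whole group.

|G| = 34, so by Lagrange every subgroup order divides 34. Divisors: 1, 2, 17, 34.
Subgroups by order — order 1: 1; order 2: 17; order 17: 1; order 34: 1.
Total: 1 + 17 + 1 + 1 = 20.

20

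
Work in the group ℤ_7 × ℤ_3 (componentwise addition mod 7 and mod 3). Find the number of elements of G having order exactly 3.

An element (a,b) has order lcm(ord(a), ord(b)); count pairs with lcm equal to 3.
Enumerating gives 2 such elements.

2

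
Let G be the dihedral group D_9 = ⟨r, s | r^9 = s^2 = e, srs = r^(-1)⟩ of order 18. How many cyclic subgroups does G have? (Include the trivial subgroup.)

12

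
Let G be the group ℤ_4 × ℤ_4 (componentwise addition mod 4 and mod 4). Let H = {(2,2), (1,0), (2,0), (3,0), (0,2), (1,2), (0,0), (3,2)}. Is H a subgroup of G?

Yes

|H| = 8 divides |G| = 16, consistent with Lagrange.
H contains the identity, every element's inverse is in H, and H is closed under +: it is a subgroup.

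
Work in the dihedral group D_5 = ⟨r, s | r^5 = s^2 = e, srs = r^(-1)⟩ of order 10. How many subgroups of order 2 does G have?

|G| = 10 and 2 | 10, so subgroups of order 2 are possible by Lagrange.
The subgroups of order 2 are: {e, r^2s}; {e, r^3s}; {e, r^4s}; {e, rs}; … (5 in all).
So G has 5 subgroups of order 2.

5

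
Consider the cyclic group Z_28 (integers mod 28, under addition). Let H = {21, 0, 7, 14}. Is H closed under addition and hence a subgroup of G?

Yes

|H| = 4 divides |G| = 28, consistent with Lagrange.
H contains the identity, every element's inverse is in H, and H is closed under +: it is a subgroup.
In fact H = ⟨21⟩.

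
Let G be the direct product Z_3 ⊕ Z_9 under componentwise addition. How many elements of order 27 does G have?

0

An element (a,b) has order lcm(ord(a), ord(b)); count pairs with lcm equal to 27.
Enumerating gives 0 such elements.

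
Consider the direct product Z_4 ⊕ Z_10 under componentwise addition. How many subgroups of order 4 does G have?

|G| = 40 and 4 | 40, so subgroups of order 4 are possible by Lagrange.
The subgroups of order 4 are: {(0,0), (0,5), (2,0), (2,5)}; {(0,0), (1,0), (2,0), (3,0)}; {(0,0), (1,5), (2,0), (3,5)}.
So G has 3 subgroups of order 4.

3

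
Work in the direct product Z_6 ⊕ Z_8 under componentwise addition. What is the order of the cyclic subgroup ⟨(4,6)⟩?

The order of (4,6) in Z_6 × Z_8 is lcm(ord(4) in Z_6, ord(6) in Z_8).
ord(4) = 3 and ord(6) = 4, so |⟨(4,6)⟩| = lcm(3, 4) = 12.

12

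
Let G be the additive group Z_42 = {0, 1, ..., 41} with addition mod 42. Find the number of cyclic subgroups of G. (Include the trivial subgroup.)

8

Group the elements of G by the cyclic subgroup they generate; each cyclic subgroup of order d accounts for φ(d) elements.
Cyclic subgroups by order — order 1: 1; order 2: 1; order 3: 1; order 6: 1; order 7: 1; order 14: 1; order 21: 1; order 42: 1.
Total: 8.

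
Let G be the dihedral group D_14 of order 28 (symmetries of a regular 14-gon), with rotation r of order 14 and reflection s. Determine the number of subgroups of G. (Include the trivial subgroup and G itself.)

28

|G| = 28, so by Lagrange every subgroup order divides 28. Divisors: 1, 2, 4, 7, 14, 28.
Subgroups by order — order 1: 1; order 2: 15; order 4: 7; order 7: 1; order 14: 3; order 28: 1.
Total: 1 + 15 + 7 + 1 + 3 + 1 = 28.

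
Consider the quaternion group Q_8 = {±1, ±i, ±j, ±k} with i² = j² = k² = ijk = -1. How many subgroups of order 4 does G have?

|G| = 8 and 4 | 8, so subgroups of order 4 are possible by Lagrange.
The subgroups of order 4 are: {1, -1, i, -i}; {1, -1, j, -j}; {1, -1, k, -k}.
So G has 3 subgroups of order 4.

3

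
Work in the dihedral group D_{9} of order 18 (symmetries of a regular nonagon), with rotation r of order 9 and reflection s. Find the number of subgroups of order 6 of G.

3

|G| = 18 and 6 | 18, so subgroups of order 6 are possible by Lagrange.
The subgroups of order 6 are: {e, r^3, r^6, r^2s, r^5s, r^8s}; {e, r^3, r^6, s, r^3s, r^6s}; {e, r^3, r^6, rs, r^4s, r^7s}.
So G has 3 subgroups of order 6.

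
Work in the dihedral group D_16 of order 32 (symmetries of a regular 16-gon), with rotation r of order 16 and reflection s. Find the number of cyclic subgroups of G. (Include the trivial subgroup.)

21

Each element a generates a cyclic subgroup ⟨a⟩; distinct elements may generate the same one (a cyclic group of order d has φ(d) generators).
Cyclic subgroups by order — order 1: 1; order 2: 17; order 4: 1; order 8: 1; order 16: 1.
Total: 21.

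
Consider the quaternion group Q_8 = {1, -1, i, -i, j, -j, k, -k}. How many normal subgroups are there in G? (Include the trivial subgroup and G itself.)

G has 6 subgroups. Checking conjugation-invariance by order — order 1: 1/1 normal; order 2: 1/1 normal; order 4: 3/3 normal; order 8: 1/1 normal.
Total normal subgroups: 6.

6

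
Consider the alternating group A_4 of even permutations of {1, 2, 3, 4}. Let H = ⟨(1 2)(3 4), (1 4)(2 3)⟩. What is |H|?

4

|⟨(1 2)(3 4)⟩| = 2 and |⟨(1 4)(2 3)⟩| = 2, so |H| is a multiple of lcm(2, 2) = 2 and divides |G| = 12.
Closing under the operation: H = {e, (1 2)(3 4), (1 3)(2 4), (1 4)(2 3)}, so |H| = 4.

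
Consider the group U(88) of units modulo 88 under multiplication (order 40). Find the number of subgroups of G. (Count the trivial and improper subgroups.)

32

|G| = 40, so by Lagrange every subgroup order divides 40. Divisors: 1, 2, 4, 5, 8, 10, 20, 40.
Subgroups by order — order 1: 1; order 2: 7; order 4: 7; order 5: 1; order 8: 1; order 10: 7; order 20: 7; order 40: 1.
Total: 1 + 7 + 7 + 1 + 1 + 7 + 7 + 1 = 32.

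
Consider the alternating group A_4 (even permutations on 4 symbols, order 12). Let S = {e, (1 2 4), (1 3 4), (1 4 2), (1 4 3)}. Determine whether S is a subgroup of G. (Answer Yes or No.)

|S| = 5 does not divide |G| = 12, so by Lagrange S is not a subgroup.

No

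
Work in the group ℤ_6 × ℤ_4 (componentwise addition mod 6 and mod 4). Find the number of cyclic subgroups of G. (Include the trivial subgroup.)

12

Group the elements of G by the cyclic subgroup they generate; each cyclic subgroup of order d accounts for φ(d) elements.
Cyclic subgroups by order — order 1: 1; order 2: 3; order 3: 1; order 4: 2; order 6: 3; order 12: 2.
Total: 12.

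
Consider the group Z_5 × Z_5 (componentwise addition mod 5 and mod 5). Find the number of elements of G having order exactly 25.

An element (a,b) has order lcm(ord(a), ord(b)); count pairs with lcm equal to 25.
Enumerating gives 0 such elements.

0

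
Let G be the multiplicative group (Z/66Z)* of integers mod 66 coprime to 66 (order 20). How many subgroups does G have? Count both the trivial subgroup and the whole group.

|G| = 20, so by Lagrange every subgroup order divides 20. Divisors: 1, 2, 4, 5, 10, 20.
Subgroups by order — order 1: 1; order 2: 3; order 4: 1; order 5: 1; order 10: 3; order 20: 1.
Total: 1 + 3 + 1 + 1 + 3 + 1 = 10.

10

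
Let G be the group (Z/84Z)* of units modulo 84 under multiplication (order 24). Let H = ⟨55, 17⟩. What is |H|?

12

|⟨55⟩| = 2 and |⟨17⟩| = 6, so |H| is a multiple of lcm(2, 6) = 6 and divides |G| = 24.
Closing under the operation: H = {1, 5, 11, 17, 19, 23, 25, 31, 37, 41, 55, 71}, so |H| = 12.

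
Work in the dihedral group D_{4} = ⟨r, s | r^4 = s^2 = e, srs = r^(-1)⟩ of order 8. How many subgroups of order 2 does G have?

|G| = 8 and 2 | 8, so subgroups of order 2 are possible by Lagrange.
The subgroups of order 2 are: {e, r^2}; {e, r^2s}; {e, r^3s}; {e, rs}; … (5 in all).
So G has 5 subgroups of order 2.

5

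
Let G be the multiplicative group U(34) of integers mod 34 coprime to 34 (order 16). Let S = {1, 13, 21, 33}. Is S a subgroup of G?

|S| = 4 divides |G| = 16, consistent with Lagrange.
S contains the identity, every element's inverse is in S, and S is closed under ·: it is a subgroup.
In fact S = ⟨21⟩.

Yes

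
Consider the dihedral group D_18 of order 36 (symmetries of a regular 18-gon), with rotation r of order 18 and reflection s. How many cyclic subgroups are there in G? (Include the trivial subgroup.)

24

Group the elements of G by the cyclic subgroup they generate; each cyclic subgroup of order d accounts for φ(d) elements.
Cyclic subgroups by order — order 1: 1; order 2: 19; order 3: 1; order 6: 1; order 9: 1; order 18: 1.
Total: 24.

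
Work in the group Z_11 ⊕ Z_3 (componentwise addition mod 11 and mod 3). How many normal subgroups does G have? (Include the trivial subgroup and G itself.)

G is abelian, so every subgroup is normal.
G has 4 subgroups in total, hence 4 normal subgroups.

4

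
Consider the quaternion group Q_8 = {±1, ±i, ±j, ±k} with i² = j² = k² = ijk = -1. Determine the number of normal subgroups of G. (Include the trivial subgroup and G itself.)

G has 6 subgroups. Checking conjugation-invariance by order — order 1: 1/1 normal; order 2: 1/1 normal; order 4: 3/3 normal; order 8: 1/1 normal.
Total normal subgroups: 6.

6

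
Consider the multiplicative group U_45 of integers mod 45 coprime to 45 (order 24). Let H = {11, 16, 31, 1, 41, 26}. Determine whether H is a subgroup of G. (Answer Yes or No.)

Yes

|H| = 6 divides |G| = 24, consistent with Lagrange.
H contains the identity, every element's inverse is in H, and H is closed under ·: it is a subgroup.
In fact H = ⟨41⟩.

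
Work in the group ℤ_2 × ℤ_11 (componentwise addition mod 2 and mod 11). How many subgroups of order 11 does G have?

1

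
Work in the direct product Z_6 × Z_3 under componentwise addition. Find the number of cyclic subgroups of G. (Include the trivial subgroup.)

10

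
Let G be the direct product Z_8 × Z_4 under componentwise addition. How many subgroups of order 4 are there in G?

|G| = 32 and 4 | 32, so subgroups of order 4 are possible by Lagrange.
The subgroups of order 4 are: {(0,0), (0,1), (0,2), (0,3)}; {(0,0), (0,2), (4,0), (4,2)}; {(0,0), (0,2), (4,1), (4,3)}; {(0,0), (2,0), (4,0), (6,0)}; … (7 in all).
So G has 7 subgroups of order 4.

7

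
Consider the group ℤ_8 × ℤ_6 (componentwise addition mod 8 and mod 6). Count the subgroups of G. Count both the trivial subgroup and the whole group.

|G| = 48, so by Lagrange every subgroup order divides 48. Divisors: 1, 2, 3, 4, 6, 8, 12, 16, 24, 48.
Subgroups by order — order 1: 1; order 2: 3; order 3: 1; order 4: 3; order 6: 3; order 8: 3; order 12: 3; order 16: 1; order 24: 3; order 48: 1.
Total: 1 + 3 + 1 + 3 + 3 + 3 + 3 + 1 + 3 + 1 = 22.

22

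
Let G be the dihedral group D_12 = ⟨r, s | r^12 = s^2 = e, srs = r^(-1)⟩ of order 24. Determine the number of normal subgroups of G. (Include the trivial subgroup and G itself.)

9

G has 34 subgroups. Checking conjugation-invariance by order — order 1: 1/1 normal; order 2: 1/13 normal; order 3: 1/1 normal; order 4: 1/7 normal; order 6: 1/5 normal; order 8: 0/3 normal; order 12: 3/3 normal; order 24: 1/1 normal.
Total normal subgroups: 9.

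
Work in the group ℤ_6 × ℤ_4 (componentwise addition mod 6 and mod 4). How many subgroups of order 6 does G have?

3

|G| = 24 and 6 | 24, so subgroups of order 6 are possible by Lagrange.
The subgroups of order 6 are: {(0,0), (0,2), (2,0), (2,2), (4,0), (4,2)}; {(0,0), (1,0), (2,0), (3,0), (4,0), (5,0)}; {(0,0), (1,2), (2,0), (3,2), (4,0), (5,2)}.
So G has 3 subgroups of order 6.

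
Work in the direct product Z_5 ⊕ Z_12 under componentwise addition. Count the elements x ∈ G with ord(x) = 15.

An element (a,b) has order lcm(ord(a), ord(b)); count pairs with lcm equal to 15.
Enumerating gives 8 such elements.

8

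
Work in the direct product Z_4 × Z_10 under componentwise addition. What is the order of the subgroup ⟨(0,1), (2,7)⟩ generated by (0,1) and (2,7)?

20

|⟨(0,1)⟩| = 10 and |⟨(2,7)⟩| = 10, so |H| is a multiple of lcm(10, 10) = 10 and divides |G| = 40.
Closing under the operation: H = {(0,0), (0,1), (0,2), (0,3), (0,4), (0,5), (0,6), (0,7), (0,8), (0,9), (2,0), (2,1), (2,2), (2,3), (2,4), (2,5), (2,6), (2,7), (2,8), (2,9)}, so |H| = 20.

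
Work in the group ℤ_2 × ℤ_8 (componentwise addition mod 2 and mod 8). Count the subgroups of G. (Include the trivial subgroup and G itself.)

|G| = 16, so by Lagrange every subgroup order divides 16. Divisors: 1, 2, 4, 8, 16.
Subgroups by order — order 1: 1; order 2: 3; order 4: 3; order 8: 3; order 16: 1.
Total: 1 + 3 + 3 + 3 + 1 = 11.

11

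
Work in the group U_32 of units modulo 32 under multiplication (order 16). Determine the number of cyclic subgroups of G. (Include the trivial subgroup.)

8

A cyclic subgroup of order d is generated by each of its φ(d) elements of order d, so the cyclic subgroups of order d number (#elements of order d)/φ(d).
Cyclic subgroups by order — order 1: 1; order 2: 3; order 4: 2; order 8: 2.
Total: 8.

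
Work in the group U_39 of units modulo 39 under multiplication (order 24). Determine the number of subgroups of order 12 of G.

3

|G| = 24 and 12 | 24, so subgroups of order 12 are possible by Lagrange.
The subgroups of order 12 are: {1, 2, 4, 5, 8, 10, 11, 16, 20, 22, 25, 32}; {1, 4, 10, 14, 16, 17, 22, 23, 25, 29, 35, 38}; {1, 4, 7, 10, 16, 19, 22, 25, 28, 31, 34, 37}.
So G has 3 subgroups of order 12.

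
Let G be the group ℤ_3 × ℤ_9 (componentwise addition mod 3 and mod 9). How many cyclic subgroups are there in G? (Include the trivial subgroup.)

Each element a generates a cyclic subgroup ⟨a⟩; distinct elements may generate the same one (a cyclic group of order d has φ(d) generators).
Cyclic subgroups by order — order 1: 1; order 3: 4; order 9: 3.
Total: 8.

8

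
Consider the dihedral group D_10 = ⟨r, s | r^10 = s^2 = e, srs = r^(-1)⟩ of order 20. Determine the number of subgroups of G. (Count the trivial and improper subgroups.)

22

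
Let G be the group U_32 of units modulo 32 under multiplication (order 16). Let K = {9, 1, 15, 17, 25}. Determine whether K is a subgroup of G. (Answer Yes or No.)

No

|K| = 5 does not divide |G| = 16, so by Lagrange K is not a subgroup.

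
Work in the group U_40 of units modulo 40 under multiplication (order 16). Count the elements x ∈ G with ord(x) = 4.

The elements of order 4 are: 3, 7, 13, 17, 23, 27, 33, 37.
That's 8.

8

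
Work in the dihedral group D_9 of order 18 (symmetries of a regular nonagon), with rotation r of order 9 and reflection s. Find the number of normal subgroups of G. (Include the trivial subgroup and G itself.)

4

G has 16 subgroups. Checking conjugation-invariance by order — order 1: 1/1 normal; order 2: 0/9 normal; order 3: 1/1 normal; order 6: 0/3 normal; order 9: 1/1 normal; order 18: 1/1 normal.
Total normal subgroups: 4.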